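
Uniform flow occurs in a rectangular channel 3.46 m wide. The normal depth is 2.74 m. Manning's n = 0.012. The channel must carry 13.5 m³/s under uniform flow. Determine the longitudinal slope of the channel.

S = 0.00027

Flow area A = b·y = 3.46 × 2.74 = 9.48 m². Wetted perimeter P = b + 2y = 3.46 + 2×2.74 = 8.94 m.
Hydraulic radius R = A/P = 9.48/8.94 = 1.06 m.
From Manning's equation, S = [nQ / (1 A R^(2/3))]² = [0.012 × 13.5 / (1 × 9.48 × 1.06^(2/3))]² = 0.00027.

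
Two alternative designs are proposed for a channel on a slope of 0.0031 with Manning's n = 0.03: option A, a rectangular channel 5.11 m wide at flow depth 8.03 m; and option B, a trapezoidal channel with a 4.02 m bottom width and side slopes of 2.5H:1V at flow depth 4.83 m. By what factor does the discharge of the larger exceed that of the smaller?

2.3

Channel A: Flow area A = b·y = 5.11 × 8.03 = 41.03 m². Wetted perimeter P = b + 2y = 5.11 + 2×8.03 = 21.17 m. Hydraulic radius R = A/P = 41.03/21.17 = 1.938 m. Q_A = (1/0.03)·41.03·1.938^(2/3)·√0.0031 = 118.4 m³/s.
Channel B: With bottom width b = 4.02 m and side slope z = 2.5: A = (b + zy)y = (4.02 + 2.5×4.83)×4.83 = 77.74 m²; P = b + 2y√(1+z²) = 4.02 + 2×4.83×2.693 = 30.03 m. Hydraulic radius R = A/P = 77.74/30.03 = 2.589 m. Q_B = (1/0.03)·77.74·2.589^(2/3)·√0.0031 = 272 m³/s.
The larger discharge is 272 m³/s and the smaller is 118.4 m³/s; the ratio is 2.3.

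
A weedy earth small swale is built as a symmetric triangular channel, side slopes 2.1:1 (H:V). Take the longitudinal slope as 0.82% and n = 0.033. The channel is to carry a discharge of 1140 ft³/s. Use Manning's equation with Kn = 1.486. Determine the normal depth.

y_n = 7.64 ft

Manning's equation rearranged: A R^(2/3) = nQ / (1.486·√S) = 0.033 × 1140 / (1.486 × √0.0082) = 279.6.
Try y = 9.05 ft: A R^(2/3) = 439.6 — over.
Try y = 5.46 ft: A R^(2/3) = 114.2 — short.
Try y = 7.64 ft: A R^(2/3) = 279.8 — close enough.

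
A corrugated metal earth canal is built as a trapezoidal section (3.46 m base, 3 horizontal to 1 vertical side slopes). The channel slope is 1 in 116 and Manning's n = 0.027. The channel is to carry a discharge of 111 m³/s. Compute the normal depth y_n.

Manning's equation rearranged: A R^(2/3) = nQ / (1·√S) = 0.027 × 111 / (√0.008621) = 32.28.
Trying y = 3 m: A R^(2/3) = 52.54 — too large.
Trying y = 2.07 m: A R^(2/3) = 22.72 — too small.
Trying y = 2.42 m: A R^(2/3) = 32.19 — matches.

y_n = 2.42 m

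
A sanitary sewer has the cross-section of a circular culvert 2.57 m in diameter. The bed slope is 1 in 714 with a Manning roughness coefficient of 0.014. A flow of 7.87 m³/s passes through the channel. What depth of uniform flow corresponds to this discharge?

Manning's equation rearranged: A R^(2/3) = nQ / (1·√S) = 0.014 × 7.87 / (√0.001401) = 2.944.
Try y = 2.12 m: A R^(2/3) = 3.885 — too large.
Try y = 1.36 m: A R^(2/3) = 2.124 — too small.
Try y = 1.68 m: A R^(2/3) = 2.945 — close enough.

y_n = 1.68 m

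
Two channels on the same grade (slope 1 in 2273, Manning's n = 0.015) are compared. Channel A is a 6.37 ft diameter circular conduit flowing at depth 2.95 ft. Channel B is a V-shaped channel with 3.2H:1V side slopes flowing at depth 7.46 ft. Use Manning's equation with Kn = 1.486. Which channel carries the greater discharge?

Channel A: For a circular section of diameter D = 6.37 ft at depth y = 2.95 ft, the central angle is θ = 2 arccos(1 − 2y/D) = 2.994 rad. Then A = (D²/8)(θ − sin θ) = 14.44 ft² and P = Dθ/2 = 9.536 ft. Hydraulic radius R = A/P = 14.44/9.536 = 1.514 ft. Q_A = (1.486/0.015)·14.44·1.514^(2/3)·√0.0004399 = 39.56 ft³/s.
Channel B: For a triangular section with side slope z = 3.2: A = zy² = 3.2×7.46² = 178.1 ft²; P = 2y√(1+z²) = 2×7.46×3.353 = 50.02 ft. Hydraulic radius R = A/P = 178.1/50.02 = 3.56 ft. Q_B = (1.486/0.015)·178.1·3.56^(2/3)·√0.0004399 = 862.8 ft³/s.
Q_A = 39.56 ft³/s vs Q_B = 862.8 ft³/s, so channel B carries more.

channel B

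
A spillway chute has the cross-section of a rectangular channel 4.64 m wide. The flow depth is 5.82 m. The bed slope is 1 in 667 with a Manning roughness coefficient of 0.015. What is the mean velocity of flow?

V = 3.62 m/s

Flow area A = b·y = 4.64 × 5.82 = 27 m². Wetted perimeter P = b + 2y = 4.64 + 2×5.82 = 16.28 m.
Hydraulic radius R = A/P = 27/16.28 = 1.659 m.
From Manning's equation, V = (1/n) R^(2/3) S^(1/2) = (1/0.015) × 1.659^(2/3) × 0.001499^(1/2) = 3.62 m/s.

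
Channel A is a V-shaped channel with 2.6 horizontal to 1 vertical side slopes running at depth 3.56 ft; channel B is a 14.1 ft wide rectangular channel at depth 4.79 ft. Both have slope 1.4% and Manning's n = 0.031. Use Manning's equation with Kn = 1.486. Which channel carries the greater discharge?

Channel A: For a triangular section with side slope z = 2.6: A = zy² = 2.6×3.56² = 32.95 ft²; P = 2y√(1+z²) = 2×3.56×2.786 = 19.83 ft. Hydraulic radius R = A/P = 32.95/19.83 = 1.661 ft. Q_A = (1.486/0.031)·32.95·1.661^(2/3)·√0.014 = 262.2 ft³/s.
Channel B: Flow area A = b·y = 14.1 × 4.79 = 67.54 ft². Wetted perimeter P = b + 2y = 14.1 + 2×4.79 = 23.68 ft. Hydraulic radius R = A/P = 67.54/23.68 = 2.852 ft. Q_B = (1.486/0.031)·67.54·2.852^(2/3)·√0.014 = 770.4 ft³/s.
Q_A = 262.2 ft³/s vs Q_B = 770.4 ft³/s, so channel B carries more.

channel B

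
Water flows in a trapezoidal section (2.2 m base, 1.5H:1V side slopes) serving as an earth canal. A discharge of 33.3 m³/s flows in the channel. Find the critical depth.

At critical depth, Q² T / (g A³) = 1, i.e. A³/T = Q²/g = 33.3²/9.81 = 113.
Try y = 1.3 m: A³/T = 25.74 — too small.
Try y = 1.91 m: A³/T = 114.2 — close enough.

y_c = 1.91 m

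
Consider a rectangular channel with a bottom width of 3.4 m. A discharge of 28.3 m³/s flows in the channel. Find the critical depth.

For a rectangular channel, critical depth y_c = (q²/g)^(1/3) where q = Q/b = 28.3/3.4 = 8.324 m²/s.
So y_c = (8.324²/9.81)^(1/3) = 1.92 m.

y_c = 1.92 m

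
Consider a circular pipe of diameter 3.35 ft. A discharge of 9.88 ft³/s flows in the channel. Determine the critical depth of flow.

At critical depth, Q² T / (g A³) = 1, i.e. A³/T = Q²/g = 9.88²/32.2 = 3.032.
Trying y = 1.09 ft: A³/T = 4.906 — over.
Trying y = 0.775 ft: A³/T = 1.303 — short.
Trying y = 0.963 ft: A³/T = 3.036 — ≈ 3.032.

y_c = 0.963 ft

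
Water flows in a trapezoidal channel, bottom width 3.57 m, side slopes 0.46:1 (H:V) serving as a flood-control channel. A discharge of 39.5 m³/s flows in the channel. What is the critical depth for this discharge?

At critical depth, Q² T / (g A³) = 1, i.e. A³/T = Q²/g = 39.5²/9.81 = 159.
Try y = 1.89 m: A³/T = 111.3 — too small.
Try y = 2.11 m: A³/T = 159.6 — matches.

y_c = 2.11 m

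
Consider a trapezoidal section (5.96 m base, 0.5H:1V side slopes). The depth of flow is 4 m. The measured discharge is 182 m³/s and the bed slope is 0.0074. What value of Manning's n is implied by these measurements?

With bottom width b = 5.96 m and side slope z = 0.5: A = (b + zy)y = (5.96 + 0.5×4)×4 = 31.84 m²; P = b + 2y√(1+z²) = 5.96 + 2×4×1.118 = 14.9 m.
Hydraulic radius R = A/P = 31.84/14.9 = 2.136 m.
Rearranging Manning's equation: n = (1/Q) A R^(2/3) S^(1/2) = (1/182) × 31.84 × 2.136^(2/3) × √0.0074 = 0.025.

n = 0.025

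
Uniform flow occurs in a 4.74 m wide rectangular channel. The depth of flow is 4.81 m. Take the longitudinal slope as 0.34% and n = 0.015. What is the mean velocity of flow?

Flow area A = b·y = 4.74 × 4.81 = 22.8 m². Wetted perimeter P = b + 2y = 4.74 + 2×4.81 = 14.36 m.
Hydraulic radius R = A/P = 22.8/14.36 = 1.588 m.
From Manning's equation, V = (1/n) R^(2/3) S^(1/2) = (1/0.015) × 1.588^(2/3) × 0.0034^(1/2) = 5.29 m/s.

V = 5.29 m/s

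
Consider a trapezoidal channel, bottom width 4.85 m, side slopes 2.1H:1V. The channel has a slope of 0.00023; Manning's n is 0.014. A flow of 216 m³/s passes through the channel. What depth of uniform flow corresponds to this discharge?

y_n = 5.67 m

Manning's equation rearranged: A R^(2/3) = nQ / (1·√S) = 0.014 × 216 / (√0.00023) = 199.4.
Try y = 6.5 m: A R^(2/3) = 273.3 — high.
Try y = 5.67 m: A R^(2/3) = 199.5 — close enough.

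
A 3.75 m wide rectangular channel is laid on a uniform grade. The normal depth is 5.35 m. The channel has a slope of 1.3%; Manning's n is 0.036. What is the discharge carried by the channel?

Q = 79.1 m³/s

Flow area A = b·y = 3.75 × 5.35 = 20.06 m². Wetted perimeter P = b + 2y = 3.75 + 2×5.35 = 14.45 m.
Hydraulic radius R = A/P = 20.06/14.45 = 1.388 m.
Manning's equation: Q = (1/n) A R^(2/3) S^(1/2) = (1/0.036) × 20.06 × 1.388^(2/3) × 0.013^(1/2) = 79.1 m³/s.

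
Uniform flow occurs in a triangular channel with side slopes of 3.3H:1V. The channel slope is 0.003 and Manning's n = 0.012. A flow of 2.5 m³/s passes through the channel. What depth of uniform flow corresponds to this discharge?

Manning's equation rearranged: A R^(2/3) = nQ / (1·√S) = 0.012 × 2.5 / (√0.003) = 0.5477.
Trying y = 0.424 m: A R^(2/3) = 0.2048 — short.
Trying y = 0.772 m: A R^(2/3) = 1.013 — over.
Trying y = 0.613 m: A R^(2/3) = 0.5474 — matches.

y_n = 0.613 m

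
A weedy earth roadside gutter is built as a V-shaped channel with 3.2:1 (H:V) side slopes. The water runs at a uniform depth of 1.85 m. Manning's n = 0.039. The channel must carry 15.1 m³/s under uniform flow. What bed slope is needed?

S = 0.00341

For a triangular section with side slope z = 3.2: A = zy² = 3.2×1.85² = 10.95 m²; P = 2y√(1+z²) = 2×1.85×3.353 = 12.4 m.
Hydraulic radius R = A/P = 10.95/12.4 = 0.8829 m.
From Manning's equation, S = [nQ / (1 A R^(2/3))]² = [0.039 × 15.1 / (1 × 10.95 × 0.8829^(2/3))]² = 0.00341.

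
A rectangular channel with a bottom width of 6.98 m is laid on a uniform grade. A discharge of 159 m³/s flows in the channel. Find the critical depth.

y_c = 3.75 m

For a rectangular channel, critical depth y_c = (q²/g)^(1/3) where q = Q/b = 159/6.98 = 22.78 m²/s.
So y_c = (22.78²/9.81)^(1/3) = 3.75 m.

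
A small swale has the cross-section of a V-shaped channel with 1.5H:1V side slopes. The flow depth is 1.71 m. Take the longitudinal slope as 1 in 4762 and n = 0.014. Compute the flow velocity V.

V = 0.825 m/s

For a triangular section with side slope z = 1.5: A = zy² = 1.5×1.71² = 4.386 m²; P = 2y√(1+z²) = 2×1.71×1.803 = 6.165 m.
Hydraulic radius R = A/P = 4.386/6.165 = 0.7114 m.
From Manning's equation, V = (1/n) R^(2/3) S^(1/2) = (1/0.014) × 0.7114^(2/3) × 0.00021^(1/2) = 0.825 m/s.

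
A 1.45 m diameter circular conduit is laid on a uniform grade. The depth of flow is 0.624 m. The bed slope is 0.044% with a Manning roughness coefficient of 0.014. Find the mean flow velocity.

For a circular section of diameter D = 1.45 m at depth y = 0.624 m, the central angle is θ = 2 arccos(1 − 2y/D) = 2.862 rad. Then A = (D²/8)(θ − sin θ) = 0.6797 m² and P = Dθ/2 = 2.075 m.
Hydraulic radius R = A/P = 0.6797/2.075 = 0.3276 m.
From Manning's equation, V = (1/n) R^(2/3) S^(1/2) = (1/0.014) × 0.3276^(2/3) × 0.00044^(1/2) = 0.712 m/s.

V = 0.712 m/s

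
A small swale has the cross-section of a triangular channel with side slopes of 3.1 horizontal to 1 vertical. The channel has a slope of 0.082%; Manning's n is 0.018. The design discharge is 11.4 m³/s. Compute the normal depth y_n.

Manning's equation rearranged: A R^(2/3) = nQ / (1·√S) = 0.018 × 11.4 / (√0.00082) = 7.166.
Trying y = 2.04 m: A R^(2/3) = 12.65 — too large.
Trying y = 1.38 m: A R^(2/3) = 4.46 — too small.
Trying y = 1.65 m: A R^(2/3) = 7.183 — ≈ 7.166.

y_n = 1.65 m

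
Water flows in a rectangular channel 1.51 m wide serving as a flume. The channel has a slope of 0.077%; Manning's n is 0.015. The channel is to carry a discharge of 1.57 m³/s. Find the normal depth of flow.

Manning's equation rearranged: A R^(2/3) = nQ / (1·√S) = 0.015 × 1.57 / (√0.00077) = 0.8487.
At y = 1.15 m: A R^(2/3) = 1.028 — too large.
At y = 0.989 m: A R^(2/3) = 0.8483 — ≈ 0.8487.

y_n = 0.989 m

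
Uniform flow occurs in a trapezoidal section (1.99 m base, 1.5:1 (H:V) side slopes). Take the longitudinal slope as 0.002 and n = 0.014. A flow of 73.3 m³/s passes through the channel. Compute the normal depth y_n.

y_n = 2.85 m

Manning's equation rearranged: A R^(2/3) = nQ / (1·√S) = 0.014 × 73.3 / (√0.002) = 22.95.
Trying y = 3.39 m: A R^(2/3) = 34 — too large.
Trying y = 2.17 m: A R^(2/3) = 12.56 — too small.
Trying y = 2.85 m: A R^(2/3) = 22.93 — matches.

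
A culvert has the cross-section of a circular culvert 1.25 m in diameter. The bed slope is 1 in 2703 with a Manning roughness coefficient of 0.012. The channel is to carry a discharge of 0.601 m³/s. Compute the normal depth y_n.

Manning's equation rearranged: A R^(2/3) = nQ / (1·√S) = 0.012 × 0.601 / (√0.00037) = 0.375.
Try y = 0.909 m: A R^(2/3) = 0.4966 — high.
Try y = 0.616 m: A R^(2/3) = 0.2757 — low.
Try y = 0.744 m: A R^(2/3) = 0.375 — ≈ 0.375.

y_n = 0.744 m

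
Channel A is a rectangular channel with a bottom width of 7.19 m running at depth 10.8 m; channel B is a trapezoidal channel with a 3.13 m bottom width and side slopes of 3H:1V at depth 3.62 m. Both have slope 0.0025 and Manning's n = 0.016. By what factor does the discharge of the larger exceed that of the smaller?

Channel A: Flow area A = b·y = 7.19 × 10.8 = 77.65 m². Wetted perimeter P = b + 2y = 7.19 + 2×10.8 = 28.79 m. Hydraulic radius R = A/P = 77.65/28.79 = 2.697 m. Q_A = (1/0.016)·77.65·2.697^(2/3)·√0.0025 = 470.2 m³/s.
Channel B: With bottom width b = 3.13 m and side slope z = 3: A = (b + zy)y = (3.13 + 3×3.62)×3.62 = 50.64 m²; P = b + 2y√(1+z²) = 3.13 + 2×3.62×3.162 = 26.02 m. Hydraulic radius R = A/P = 50.64/26.02 = 1.946 m. Q_B = (1/0.016)·50.64·1.946^(2/3)·√0.0025 = 246.7 m³/s.
The larger discharge is 470.2 m³/s and the smaller is 246.7 m³/s; the ratio is 1.91.

1.91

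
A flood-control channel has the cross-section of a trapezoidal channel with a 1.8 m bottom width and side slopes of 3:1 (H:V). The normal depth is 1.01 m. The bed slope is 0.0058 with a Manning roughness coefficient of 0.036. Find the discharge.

Q = 7.31 m³/s

With bottom width b = 1.8 m and side slope z = 3: A = (b + zy)y = (1.8 + 3×1.01)×1.01 = 4.878 m²; P = b + 2y√(1+z²) = 1.8 + 2×1.01×3.162 = 8.188 m.
Hydraulic radius R = A/P = 4.878/8.188 = 0.5958 m.
Manning's equation: Q = (1/n) A R^(2/3) S^(1/2) = (1/0.036) × 4.878 × 0.5958^(2/3) × 0.0058^(1/2) = 7.31 m³/s.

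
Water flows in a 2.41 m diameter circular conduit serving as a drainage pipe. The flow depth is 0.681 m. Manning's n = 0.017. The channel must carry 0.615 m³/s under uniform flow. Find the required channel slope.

For a circular section of diameter D = 2.41 m at depth y = 0.681 m, the central angle is θ = 2 arccos(1 − 2y/D) = 2.242 rad. Then A = (D²/8)(θ − sin θ) = 1.059 m² and P = Dθ/2 = 2.701 m.
Hydraulic radius R = A/P = 1.059/2.701 = 0.392 m.
From Manning's equation, S = [nQ / (1 A R^(2/3))]² = [0.017 × 0.615 / (1 × 1.059 × 0.392^(2/3))]² = 0.00034.

S = 0.00034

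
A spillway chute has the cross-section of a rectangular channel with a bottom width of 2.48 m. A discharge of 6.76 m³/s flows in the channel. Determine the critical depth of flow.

y_c = 0.912 m

For a rectangular channel, critical depth y_c = (q²/g)^(1/3) where q = Q/b = 6.76/2.48 = 2.726 m²/s.
So y_c = (2.726²/9.81)^(1/3) = 0.912 m.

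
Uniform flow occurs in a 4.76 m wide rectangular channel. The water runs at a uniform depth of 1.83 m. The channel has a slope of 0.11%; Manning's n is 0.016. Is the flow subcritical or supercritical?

subcritical

Flow area A = b·y = 4.76 × 1.83 = 8.711 m². Wetted perimeter P = b + 2y = 4.76 + 2×1.83 = 8.42 m.
Hydraulic radius R = A/P = 8.711/8.42 = 1.035 m.
V = (1/n) R^(2/3) √S = (1/0.016) × 1.035^(2/3) × √0.0011 = 2.12 m/s. Hydraulic depth D_h = A/T = 8.711/4.76 = 1.83 m.
Froude number Fr = V/√(g·D_h) = 2.12/√(9.81×1.83) = 0.5, which is less than 1, so the flow is subcritical.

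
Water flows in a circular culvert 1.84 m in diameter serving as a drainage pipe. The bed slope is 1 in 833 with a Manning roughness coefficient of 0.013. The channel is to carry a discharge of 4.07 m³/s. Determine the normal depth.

Manning's equation rearranged: A R^(2/3) = nQ / (1·√S) = 0.013 × 4.07 / (√0.0012) = 1.527.
Trying y = 1.2 m: A R^(2/3) = 1.204 — short.
Trying y = 1.65 m: A R^(2/3) = 1.686 — over.
Trying y = 1.45 m: A R^(2/3) = 1.526 — close enough.

y_n = 1.45 m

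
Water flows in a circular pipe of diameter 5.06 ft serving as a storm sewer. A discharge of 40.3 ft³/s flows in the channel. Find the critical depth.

y_c = 1.76 ft

At critical depth, Q² T / (g A³) = 1, i.e. A³/T = Q²/g = 40.3²/32.2 = 50.44.
At y = 2.09 ft: A³/T = 96.69 — over.
At y = 1.44 ft: A³/T = 22.95 — short.
At y = 1.76 ft: A³/T = 49.91 — close enough.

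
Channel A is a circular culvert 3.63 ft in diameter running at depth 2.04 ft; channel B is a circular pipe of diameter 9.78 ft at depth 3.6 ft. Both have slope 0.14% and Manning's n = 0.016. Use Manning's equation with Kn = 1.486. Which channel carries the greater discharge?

Channel A: For a circular section of diameter D = 3.63 ft at depth y = 2.04 ft, the central angle is θ = 2 arccos(1 − 2y/D) = 3.39 rad. Then A = (D²/8)(θ − sin θ) = 5.989 ft² and P = Dθ/2 = 6.153 ft. Hydraulic radius R = A/P = 5.989/6.153 = 0.9734 ft. Q_A = (1.486/0.016)·5.989·0.9734^(2/3)·√0.0014 = 20.44 ft³/s.
Channel B: For a circular section of diameter D = 9.78 ft at depth y = 3.6 ft, the central angle is θ = 2 arccos(1 − 2y/D) = 2.608 rad. Then A = (D²/8)(θ − sin θ) = 25.09 ft² and P = Dθ/2 = 12.75 ft. Hydraulic radius R = A/P = 25.09/12.75 = 1.968 ft. Q_B = (1.486/0.016)·25.09·1.968^(2/3)·√0.0014 = 136.9 ft³/s.
Q_A = 20.44 ft³/s vs Q_B = 136.9 ft³/s, so channel B carries more.

channel B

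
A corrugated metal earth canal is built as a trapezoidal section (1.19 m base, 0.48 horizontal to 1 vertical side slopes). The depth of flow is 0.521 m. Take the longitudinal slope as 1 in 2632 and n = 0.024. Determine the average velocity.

With bottom width b = 1.19 m and side slope z = 0.48: A = (b + zy)y = (1.19 + 0.48×0.521)×0.521 = 0.7503 m²; P = b + 2y√(1+z²) = 1.19 + 2×0.521×1.109 = 2.346 m.
Hydraulic radius R = A/P = 0.7503/2.346 = 0.3198 m.
From Manning's equation, V = (1/n) R^(2/3) S^(1/2) = (1/0.024) × 0.3198^(2/3) × 0.0003799^(1/2) = 0.38 m/s.

V = 0.38 m/s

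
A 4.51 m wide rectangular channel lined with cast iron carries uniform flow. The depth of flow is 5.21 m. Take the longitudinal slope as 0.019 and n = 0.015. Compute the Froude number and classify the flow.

Flow area A = b·y = 4.51 × 5.21 = 23.5 m². Wetted perimeter P = b + 2y = 4.51 + 2×5.21 = 14.93 m.
Hydraulic radius R = A/P = 23.5/14.93 = 1.574 m.
V = (1/n) R^(2/3) √S = (1/0.015) × 1.574^(2/3) × √0.019 = 12.43 m/s. Hydraulic depth D_h = A/T = 23.5/4.51 = 5.21 m.
Froude number Fr = V/√(g·D_h) = 12.43/√(9.81×5.21) = 1.74, which is greater than 1, so the flow is supercritical.

supercritical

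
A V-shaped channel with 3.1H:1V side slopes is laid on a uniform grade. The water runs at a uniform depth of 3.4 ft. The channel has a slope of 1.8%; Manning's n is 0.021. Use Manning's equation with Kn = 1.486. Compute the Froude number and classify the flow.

For a triangular section with side slope z = 3.1: A = zy² = 3.1×3.4² = 35.84 ft²; P = 2y√(1+z²) = 2×3.4×3.257 = 22.15 ft.
Hydraulic radius R = A/P = 35.84/22.15 = 1.618 ft.
V = (1.486/n) R^(2/3) √S = (1.486/0.021) × 1.618^(2/3) × √0.018 = 13.08 ft/s. Hydraulic depth D_h = A/T = 35.84/21.08 = 1.7 ft.
Froude number Fr = V/√(g·D_h) = 13.08/√(32.2×1.7) = 1.77, which is greater than 1, so the flow is supercritical.

supercritical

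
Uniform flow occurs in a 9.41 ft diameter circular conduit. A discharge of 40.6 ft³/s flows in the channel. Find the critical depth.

y_c = 1.49 ft

At critical depth, Q² T / (g A³) = 1, i.e. A³/T = Q²/g = 40.6²/32.2 = 51.19.
Try y = 1.22 ft: A³/T = 23.44 — too small.
Try y = 1.79 ft: A³/T = 106 — too large.
Try y = 1.49 ft: A³/T = 51.54 — close enough.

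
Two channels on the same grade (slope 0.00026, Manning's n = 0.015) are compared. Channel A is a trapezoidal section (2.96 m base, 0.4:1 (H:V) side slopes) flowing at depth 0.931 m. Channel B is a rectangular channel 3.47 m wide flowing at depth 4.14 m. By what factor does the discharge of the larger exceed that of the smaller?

7.24

Channel A: With bottom width b = 2.96 m and side slope z = 0.4: A = (b + zy)y = (2.96 + 0.4×0.931)×0.931 = 3.102 m²; P = b + 2y√(1+z²) = 2.96 + 2×0.931×1.077 = 4.965 m. Hydraulic radius R = A/P = 3.102/4.965 = 0.6248 m. Q_A = (1/0.015)·3.102·0.6248^(2/3)·√0.00026 = 2.437 m³/s.
Channel B: Flow area A = b·y = 3.47 × 4.14 = 14.37 m². Wetted perimeter P = b + 2y = 3.47 + 2×4.14 = 11.75 m. Hydraulic radius R = A/P = 14.37/11.75 = 1.223 m. Q_B = (1/0.015)·14.37·1.223^(2/3)·√0.00026 = 17.66 m³/s.
The larger discharge is 17.66 m³/s and the smaller is 2.437 m³/s; the ratio is 7.24.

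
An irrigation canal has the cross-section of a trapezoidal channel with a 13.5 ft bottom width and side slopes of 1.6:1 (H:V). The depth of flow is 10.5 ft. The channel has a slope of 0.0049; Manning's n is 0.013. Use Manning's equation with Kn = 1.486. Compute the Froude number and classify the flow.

With bottom width b = 13.5 ft and side slope z = 1.6: A = (b + zy)y = (13.5 + 1.6×10.5)×10.5 = 318.2 ft²; P = b + 2y√(1+z²) = 13.5 + 2×10.5×1.887 = 53.12 ft.
Hydraulic radius R = A/P = 318.2/53.12 = 5.989 ft.
V = (1.486/n) R^(2/3) √S = (1.486/0.013) × 5.989^(2/3) × √0.0049 = 26.39 ft/s. Hydraulic depth D_h = A/T = 318.2/47.1 = 6.755 ft.
Froude number Fr = V/√(g·D_h) = 26.39/√(32.2×6.755) = 1.79, which is greater than 1, so the flow is supercritical.

supercritical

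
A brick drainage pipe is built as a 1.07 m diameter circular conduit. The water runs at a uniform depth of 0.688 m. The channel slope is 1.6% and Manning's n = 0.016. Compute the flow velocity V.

V = 3.6 m/s

For a circular section of diameter D = 1.07 m at depth y = 0.688 m, the central angle is θ = 2 arccos(1 − 2y/D) = 3.722 rad. Then A = (D²/8)(θ − sin θ) = 0.6111 m² and P = Dθ/2 = 1.991 m.
Hydraulic radius R = A/P = 0.6111/1.991 = 0.3069 m.
From Manning's equation, V = (1/n) R^(2/3) S^(1/2) = (1/0.016) × 0.3069^(2/3) × 0.016^(1/2) = 3.6 m/s.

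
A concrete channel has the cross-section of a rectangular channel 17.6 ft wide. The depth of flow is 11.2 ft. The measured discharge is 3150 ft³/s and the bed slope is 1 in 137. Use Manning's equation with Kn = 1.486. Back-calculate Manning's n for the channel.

n = 0.023

Flow area A = b·y = 17.6 × 11.2 = 197.1 ft². Wetted perimeter P = b + 2y = 17.6 + 2×11.2 = 40 ft.
Hydraulic radius R = A/P = 197.1/40 = 4.928 ft.
Rearranging Manning's equation: n = (1.486/Q) A R^(2/3) S^(1/2) = (1.486/3150) × 197.1 × 4.928^(2/3) × √0.007299 = 0.023.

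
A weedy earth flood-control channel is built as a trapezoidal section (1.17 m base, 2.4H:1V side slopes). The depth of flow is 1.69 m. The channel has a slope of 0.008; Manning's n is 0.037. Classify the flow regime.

subcritical

With bottom width b = 1.17 m and side slope z = 2.4: A = (b + zy)y = (1.17 + 2.4×1.69)×1.69 = 8.832 m²; P = b + 2y√(1+z²) = 1.17 + 2×1.69×2.6 = 9.958 m.
Hydraulic radius R = A/P = 8.832/9.958 = 0.8869 m.
V = (1/n) R^(2/3) √S = (1/0.037) × 0.8869^(2/3) × √0.008 = 2.232 m/s. Hydraulic depth D_h = A/T = 8.832/9.282 = 0.9515 m.
Froude number Fr = V/√(g·D_h) = 2.232/√(9.81×0.9515) = 0.73, which is less than 1, so the flow is subcritical.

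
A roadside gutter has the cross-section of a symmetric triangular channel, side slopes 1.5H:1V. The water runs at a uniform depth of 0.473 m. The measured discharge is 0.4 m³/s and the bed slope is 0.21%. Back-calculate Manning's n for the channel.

n = 0.013

For a triangular section with side slope z = 1.5: A = zy² = 1.5×0.473² = 0.3356 m²; P = 2y√(1+z²) = 2×0.473×1.803 = 1.705 m.
Hydraulic radius R = A/P = 0.3356/1.705 = 0.1968 m.
Rearranging Manning's equation: n = (1/Q) A R^(2/3) S^(1/2) = (1/0.4) × 0.3356 × 0.1968^(2/3) × √0.0021 = 0.013.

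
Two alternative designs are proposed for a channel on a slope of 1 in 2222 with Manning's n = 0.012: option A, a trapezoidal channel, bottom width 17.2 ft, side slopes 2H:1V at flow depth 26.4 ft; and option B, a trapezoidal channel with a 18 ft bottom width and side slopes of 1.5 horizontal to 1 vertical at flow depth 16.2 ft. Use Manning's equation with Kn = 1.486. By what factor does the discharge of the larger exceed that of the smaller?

3.57

Channel A: With bottom width b = 17.2 ft and side slope z = 2: A = (b + zy)y = (17.2 + 2×26.4)×26.4 = 1848 ft²; P = b + 2y√(1+z²) = 17.2 + 2×26.4×2.236 = 135.3 ft. Hydraulic radius R = A/P = 1848/135.3 = 13.66 ft. Q_A = (1.486/0.012)·1848·13.66^(2/3)·√0.00045 = 27740 ft³/s.
Channel B: With bottom width b = 18 ft and side slope z = 1.5: A = (b + zy)y = (18 + 1.5×16.2)×16.2 = 685.3 ft²; P = b + 2y√(1+z²) = 18 + 2×16.2×1.803 = 76.41 ft. Hydraulic radius R = A/P = 685.3/76.41 = 8.968 ft. Q_B = (1.486/0.012)·685.3·8.968^(2/3)·√0.00045 = 7771 ft³/s.
The larger discharge is 27740 ft³/s and the smaller is 7771 ft³/s; the ratio is 3.57.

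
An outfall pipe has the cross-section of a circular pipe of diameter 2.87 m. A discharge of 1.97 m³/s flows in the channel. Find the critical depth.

At critical depth, Q² T / (g A³) = 1, i.e. A³/T = Q²/g = 1.97²/9.81 = 0.3956.
At y = 0.655 m: A³/T = 0.5704 — high.
At y = 0.522 m: A³/T = 0.2345 — low.
At y = 0.596 m: A³/T = 0.3944 — matches.

y_c = 0.596 m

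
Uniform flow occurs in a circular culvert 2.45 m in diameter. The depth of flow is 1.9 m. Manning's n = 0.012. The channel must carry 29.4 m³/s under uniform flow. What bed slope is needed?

For a circular section of diameter D = 2.45 m at depth y = 1.9 m, the central angle is θ = 2 arccos(1 − 2y/D) = 4.309 rad. Then A = (D²/8)(θ − sin θ) = 3.923 m² and P = Dθ/2 = 5.278 m.
Hydraulic radius R = A/P = 3.923/5.278 = 0.7432 m.
From Manning's equation, S = [nQ / (1 A R^(2/3))]² = [0.012 × 29.4 / (1 × 3.923 × 0.7432^(2/3))]² = 0.012.

S = 0.012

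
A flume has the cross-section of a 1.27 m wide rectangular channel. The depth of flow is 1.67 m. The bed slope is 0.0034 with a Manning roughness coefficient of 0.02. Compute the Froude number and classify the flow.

subcritical

Flow area A = b·y = 1.27 × 1.67 = 2.121 m². Wetted perimeter P = b + 2y = 1.27 + 2×1.67 = 4.61 m.
Hydraulic radius R = A/P = 2.121/4.61 = 0.4601 m.
V = (1/n) R^(2/3) √S = (1/0.02) × 0.4601^(2/3) × √0.0034 = 1.737 m/s. Hydraulic depth D_h = A/T = 2.121/1.27 = 1.67 m.
Froude number Fr = V/√(g·D_h) = 1.737/√(9.81×1.67) = 0.429, which is less than 1, so the flow is subcritical.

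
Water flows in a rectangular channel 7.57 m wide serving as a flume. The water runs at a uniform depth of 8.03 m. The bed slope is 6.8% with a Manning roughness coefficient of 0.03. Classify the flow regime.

Flow area A = b·y = 7.57 × 8.03 = 60.79 m². Wetted perimeter P = b + 2y = 7.57 + 2×8.03 = 23.63 m.
Hydraulic radius R = A/P = 60.79/23.63 = 2.572 m.
V = (1/n) R^(2/3) √S = (1/0.03) × 2.572^(2/3) × √0.068 = 16.32 m/s. Hydraulic depth D_h = A/T = 60.79/7.57 = 8.03 m.
Froude number Fr = V/√(g·D_h) = 16.32/√(9.81×8.03) = 1.84, which is greater than 1, so the flow is supercritical.

supercritical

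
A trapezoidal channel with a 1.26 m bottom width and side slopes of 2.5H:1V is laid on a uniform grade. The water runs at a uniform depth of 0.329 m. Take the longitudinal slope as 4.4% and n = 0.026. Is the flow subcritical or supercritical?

With bottom width b = 1.26 m and side slope z = 2.5: A = (b + zy)y = (1.26 + 2.5×0.329)×0.329 = 0.6851 m²; P = b + 2y√(1+z²) = 1.26 + 2×0.329×2.693 = 3.032 m.
Hydraulic radius R = A/P = 0.6851/3.032 = 0.226 m.
V = (1/n) R^(2/3) √S = (1/0.026) × 0.226^(2/3) × √0.044 = 2.993 m/s. Hydraulic depth D_h = A/T = 0.6851/2.905 = 0.2358 m.
Froude number Fr = V/√(g·D_h) = 2.993/√(9.81×0.2358) = 1.97, which is greater than 1, so the flow is supercritical.

supercritical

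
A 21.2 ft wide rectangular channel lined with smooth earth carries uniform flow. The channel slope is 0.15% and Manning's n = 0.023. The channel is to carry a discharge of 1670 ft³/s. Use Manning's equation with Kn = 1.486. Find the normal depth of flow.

Manning's equation rearranged: A R^(2/3) = nQ / (1.486·√S) = 0.023 × 1670 / (1.486 × √0.0015) = 667.4.
At y = 12.8 ft: A R^(2/3) = 875.8 — high.
At y = 9.18 ft: A R^(2/3) = 562.9 — low.
At y = 10.4 ft: A R^(2/3) = 666 — close enough.

y_n = 10.4 ft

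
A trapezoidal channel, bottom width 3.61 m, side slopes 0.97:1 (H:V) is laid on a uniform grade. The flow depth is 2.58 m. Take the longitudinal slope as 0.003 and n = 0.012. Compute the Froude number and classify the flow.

With bottom width b = 3.61 m and side slope z = 0.97: A = (b + zy)y = (3.61 + 0.97×2.58)×2.58 = 15.77 m²; P = b + 2y√(1+z²) = 3.61 + 2×2.58×1.393 = 10.8 m.
Hydraulic radius R = A/P = 15.77/10.8 = 1.46 m.
V = (1/n) R^(2/3) √S = (1/0.012) × 1.46^(2/3) × √0.003 = 5.875 m/s. Hydraulic depth D_h = A/T = 15.77/8.615 = 1.831 m.
Froude number Fr = V/√(g·D_h) = 5.875/√(9.81×1.831) = 1.39, which is greater than 1, so the flow is supercritical.

supercritical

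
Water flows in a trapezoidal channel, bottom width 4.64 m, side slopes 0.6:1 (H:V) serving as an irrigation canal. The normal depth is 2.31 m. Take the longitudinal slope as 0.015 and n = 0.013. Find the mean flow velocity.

With bottom width b = 4.64 m and side slope z = 0.6: A = (b + zy)y = (4.64 + 0.6×2.31)×2.31 = 13.92 m²; P = b + 2y√(1+z²) = 4.64 + 2×2.31×1.166 = 10.03 m.
Hydraulic radius R = A/P = 13.92/10.03 = 1.388 m.
From Manning's equation, V = (1/n) R^(2/3) S^(1/2) = (1/0.013) × 1.388^(2/3) × 0.015^(1/2) = 11.7 m/s.

V = 11.7 m/s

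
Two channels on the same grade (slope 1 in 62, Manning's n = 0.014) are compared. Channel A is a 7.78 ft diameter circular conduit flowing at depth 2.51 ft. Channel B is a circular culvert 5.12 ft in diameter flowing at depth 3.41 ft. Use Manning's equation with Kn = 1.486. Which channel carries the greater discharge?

channel B

Channel A: For a circular section of diameter D = 7.78 ft at depth y = 2.51 ft, the central angle is θ = 2 arccos(1 − 2y/D) = 2.416 rad. Then A = (D²/8)(θ − sin θ) = 13.26 ft² and P = Dθ/2 = 9.399 ft. Hydraulic radius R = A/P = 13.26/9.399 = 1.411 ft. Q_A = (1.486/0.014)·13.26·1.411^(2/3)·√0.01613 = 224.9 ft³/s.
Channel B: For a circular section of diameter D = 5.12 ft at depth y = 3.41 ft, the central angle is θ = 2 arccos(1 − 2y/D) = 3.819 rad. Then A = (D²/8)(θ − sin θ) = 14.57 ft² and P = Dθ/2 = 9.775 ft. Hydraulic radius R = A/P = 14.57/9.775 = 1.49 ft. Q_B = (1.486/0.014)·14.57·1.49^(2/3)·√0.01613 = 256.1 ft³/s.
Q_A = 224.9 ft³/s vs Q_B = 256.1 ft³/s, so channel B carries more.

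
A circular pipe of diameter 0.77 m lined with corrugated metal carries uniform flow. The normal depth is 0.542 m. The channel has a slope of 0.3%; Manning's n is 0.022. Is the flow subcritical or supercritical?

For a circular section of diameter D = 0.77 m at depth y = 0.542 m, the central angle is θ = 2 arccos(1 − 2y/D) = 3.982 rad. Then A = (D²/8)(θ − sin θ) = 0.3503 m² and P = Dθ/2 = 1.533 m.
Hydraulic radius R = A/P = 0.3503/1.533 = 0.2285 m.
V = (1/n) R^(2/3) √S = (1/0.022) × 0.2285^(2/3) × √0.003 = 0.9305 m/s. Hydraulic depth D_h = A/T = 0.3503/0.7031 = 0.4982 m.
Froude number Fr = V/√(g·D_h) = 0.9305/√(9.81×0.4982) = 0.421, which is less than 1, so the flow is subcritical.

subcritical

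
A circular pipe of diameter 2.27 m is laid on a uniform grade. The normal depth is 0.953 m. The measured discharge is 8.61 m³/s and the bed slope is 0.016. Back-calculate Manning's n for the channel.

n = 0.015

For a circular section of diameter D = 2.27 m at depth y = 0.953 m, the central angle is θ = 2 arccos(1 − 2y/D) = 2.819 rad. Then A = (D²/8)(θ − sin θ) = 1.612 m² and P = Dθ/2 = 3.2 m.
Hydraulic radius R = A/P = 1.612/3.2 = 0.5038 m.
Rearranging Manning's equation: n = (1/Q) A R^(2/3) S^(1/2) = (1/8.61) × 1.612 × 0.5038^(2/3) × √0.016 = 0.015.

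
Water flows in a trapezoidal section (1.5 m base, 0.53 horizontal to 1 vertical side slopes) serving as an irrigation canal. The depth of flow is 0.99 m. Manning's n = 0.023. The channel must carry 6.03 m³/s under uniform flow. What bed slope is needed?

With bottom width b = 1.5 m and side slope z = 0.53: A = (b + zy)y = (1.5 + 0.53×0.99)×0.99 = 2.004 m²; P = b + 2y√(1+z²) = 1.5 + 2×0.99×1.132 = 3.741 m.
Hydraulic radius R = A/P = 2.004/3.741 = 0.5358 m.
From Manning's equation, S = [nQ / (1 A R^(2/3))]² = [0.023 × 6.03 / (1 × 2.004 × 0.5358^(2/3))]² = 0.011.

S = 0.011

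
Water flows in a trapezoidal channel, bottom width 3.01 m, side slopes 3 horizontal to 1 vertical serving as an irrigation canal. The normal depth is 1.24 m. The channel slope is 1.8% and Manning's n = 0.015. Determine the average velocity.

With bottom width b = 3.01 m and side slope z = 3: A = (b + zy)y = (3.01 + 3×1.24)×1.24 = 8.345 m²; P = b + 2y√(1+z²) = 3.01 + 2×1.24×3.162 = 10.85 m.
Hydraulic radius R = A/P = 8.345/10.85 = 0.769 m.
From Manning's equation, V = (1/n) R^(2/3) S^(1/2) = (1/0.015) × 0.769^(2/3) × 0.018^(1/2) = 7.51 m/s.

V = 7.51 m/s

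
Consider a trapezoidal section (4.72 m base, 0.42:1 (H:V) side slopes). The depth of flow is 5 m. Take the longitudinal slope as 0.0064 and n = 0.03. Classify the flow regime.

subcritical

With bottom width b = 4.72 m and side slope z = 0.42: A = (b + zy)y = (4.72 + 0.42×5)×5 = 34.1 m²; P = b + 2y√(1+z²) = 4.72 + 2×5×1.085 = 15.57 m.
Hydraulic radius R = A/P = 34.1/15.57 = 2.191 m.
V = (1/n) R^(2/3) √S = (1/0.03) × 2.191^(2/3) × √0.0064 = 4.498 m/s. Hydraulic depth D_h = A/T = 34.1/8.92 = 3.823 m.
Froude number Fr = V/√(g·D_h) = 4.498/√(9.81×3.823) = 0.734, which is less than 1, so the flow is subcritical.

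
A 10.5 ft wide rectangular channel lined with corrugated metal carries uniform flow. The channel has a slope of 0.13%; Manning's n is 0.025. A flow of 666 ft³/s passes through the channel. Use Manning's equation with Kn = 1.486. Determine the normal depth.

y_n = 12.4 ft

Manning's equation rearranged: A R^(2/3) = nQ / (1.486·√S) = 0.025 × 666 / (1.486 × √0.0013) = 310.8.
Try y = 9.53 ft: A R^(2/3) = 225.6 — low.
Try y = 13.4 ft: A R^(2/3) = 340.9 — high.
Try y = 12.4 ft: A R^(2/3) = 310.8 — close enough.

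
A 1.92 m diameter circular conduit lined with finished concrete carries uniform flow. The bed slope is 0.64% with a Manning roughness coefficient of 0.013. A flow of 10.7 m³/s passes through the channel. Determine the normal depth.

Manning's equation rearranged: A R^(2/3) = nQ / (1·√S) = 0.013 × 10.7 / (√0.0064) = 1.739.
Trying y = 1.31 m: A R^(2/3) = 1.436 — low.
Trying y = 1.68 m: A R^(2/3) = 1.865 — high.
Trying y = 1.54 m: A R^(2/3) = 1.739 — close enough.

y_n = 1.54 m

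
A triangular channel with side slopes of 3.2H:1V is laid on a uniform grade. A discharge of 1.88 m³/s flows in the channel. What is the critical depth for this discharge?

y_c = 0.588 m

At critical depth, Q² T / (g A³) = 1, i.e. A³/T = Q²/g = 1.88²/9.81 = 0.3603.
Trying y = 0.727 m: A³/T = 1.04 — too large.
Trying y = 0.588 m: A³/T = 0.3599 — close enough.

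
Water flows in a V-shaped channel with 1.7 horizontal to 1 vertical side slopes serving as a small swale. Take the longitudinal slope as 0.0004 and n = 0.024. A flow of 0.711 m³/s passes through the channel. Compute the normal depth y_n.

y_n = 0.953 m

Manning's equation rearranged: A R^(2/3) = nQ / (1·√S) = 0.024 × 0.711 / (√0.0004) = 0.8532.
Trying y = 0.766 m: A R^(2/3) = 0.4765 — too small.
Trying y = 1.11 m: A R^(2/3) = 1.281 — too large.
Trying y = 0.953 m: A R^(2/3) = 0.8531 — matches.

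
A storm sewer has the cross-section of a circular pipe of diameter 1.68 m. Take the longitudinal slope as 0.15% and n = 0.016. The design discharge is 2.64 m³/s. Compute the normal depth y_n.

Manning's equation rearranged: A R^(2/3) = nQ / (1·√S) = 0.016 × 2.64 / (√0.0015) = 1.091.
Trying y = 0.999 m: A R^(2/3) = 0.8238 — low.
Trying y = 1.53 m: A R^(2/3) = 1.331 — high.
Trying y = 1.22 m: A R^(2/3) = 1.091 — close enough.

y_n = 1.22 m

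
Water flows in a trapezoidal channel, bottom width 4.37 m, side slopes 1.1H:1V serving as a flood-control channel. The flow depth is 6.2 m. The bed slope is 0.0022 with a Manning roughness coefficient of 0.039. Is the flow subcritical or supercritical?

subcritical

With bottom width b = 4.37 m and side slope z = 1.1: A = (b + zy)y = (4.37 + 1.1×6.2)×6.2 = 69.38 m²; P = b + 2y√(1+z²) = 4.37 + 2×6.2×1.487 = 22.8 m.
Hydraulic radius R = A/P = 69.38/22.8 = 3.042 m.
V = (1/n) R^(2/3) √S = (1/0.039) × 3.042^(2/3) × √0.0022 = 2.525 m/s. Hydraulic depth D_h = A/T = 69.38/18.01 = 3.852 m.
Froude number Fr = V/√(g·D_h) = 2.525/√(9.81×3.852) = 0.411, which is less than 1, so the flow is subcritical.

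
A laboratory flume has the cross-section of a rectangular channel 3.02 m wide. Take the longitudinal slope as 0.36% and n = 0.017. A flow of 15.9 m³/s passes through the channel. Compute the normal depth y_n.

Manning's equation rearranged: A R^(2/3) = nQ / (1·√S) = 0.017 × 15.9 / (√0.0036) = 4.505.
Trying y = 1.87 m: A R^(2/3) = 5.009 — over.
Trying y = 1.45 m: A R^(2/3) = 3.582 — short.
Trying y = 1.72 m: A R^(2/3) = 4.492 — ≈ 4.505.

y_n = 1.72 m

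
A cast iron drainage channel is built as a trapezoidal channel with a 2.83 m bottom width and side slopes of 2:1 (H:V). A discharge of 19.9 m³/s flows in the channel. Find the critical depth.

y_c = 1.27 m

At critical depth, Q² T / (g A³) = 1, i.e. A³/T = Q²/g = 19.9²/9.81 = 40.37.
Trying y = 1.47 m: A³/T = 70.06 — high.
Trying y = 1.27 m: A³/T = 40.1 — ≈ 40.37.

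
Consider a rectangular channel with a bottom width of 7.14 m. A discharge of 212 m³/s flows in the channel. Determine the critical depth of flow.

y_c = 4.48 m

For a rectangular channel, critical depth y_c = (q²/g)^(1/3) where q = Q/b = 212/7.14 = 29.69 m²/s.
So y_c = (29.69²/9.81)^(1/3) = 4.48 m.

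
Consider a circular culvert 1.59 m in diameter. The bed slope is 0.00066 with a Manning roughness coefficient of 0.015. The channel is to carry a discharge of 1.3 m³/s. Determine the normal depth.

Manning's equation rearranged: A R^(2/3) = nQ / (1·√S) = 0.015 × 1.3 / (√0.00066) = 0.759.
Trying y = 1.15 m: A R^(2/3) = 0.937 — too large.
Trying y = 0.801 m: A R^(2/3) = 0.5436 — too small.
Trying y = 0.987 m: A R^(2/3) = 0.7592 — matches.

y_n = 0.987 m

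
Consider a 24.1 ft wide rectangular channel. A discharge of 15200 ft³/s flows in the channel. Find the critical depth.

For a rectangular channel, critical depth y_c = (q²/g)^(1/3) where q = Q/b = 15200/24.1 = 630.7 ft²/s.
So y_c = (630.7²/32.2)^(1/3) = 23.1 ft.

y_c = 23.1 ft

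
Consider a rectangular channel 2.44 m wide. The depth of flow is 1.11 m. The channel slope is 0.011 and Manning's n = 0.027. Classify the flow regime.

Flow area A = b·y = 2.44 × 1.11 = 2.708 m². Wetted perimeter P = b + 2y = 2.44 + 2×1.11 = 4.66 m.
Hydraulic radius R = A/P = 2.708/4.66 = 0.5812 m.
V = (1/n) R^(2/3) √S = (1/0.027) × 0.5812^(2/3) × √0.011 = 2.705 m/s. Hydraulic depth D_h = A/T = 2.708/2.44 = 1.11 m.
Froude number Fr = V/√(g·D_h) = 2.705/√(9.81×1.11) = 0.82, which is less than 1, so the flow is subcritical.

subcritical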